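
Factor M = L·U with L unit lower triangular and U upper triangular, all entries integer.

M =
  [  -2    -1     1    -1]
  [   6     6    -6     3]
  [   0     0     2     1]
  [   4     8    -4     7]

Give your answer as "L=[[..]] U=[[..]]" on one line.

L=[[1,0,0,0],[-3,1,0,0],[0,0,1,0],[-2,2,2,1]] U=[[-2,-1,1,-1],[0,3,-3,0],[0,0,2,1],[0,0,0,3]]

  row1 -= -3·row0 → [0,3,-3,0]
  row2 -= 0·row0 → [0,0,2,1]
  row3 -= -2·row0 → [0,6,-2,5]
  row2 -= 0·row1 → [0,0,2,1]
  row3 -= 2·row1 → [0,0,4,5]
  row3 -= 2·row2 → [0,0,0,3]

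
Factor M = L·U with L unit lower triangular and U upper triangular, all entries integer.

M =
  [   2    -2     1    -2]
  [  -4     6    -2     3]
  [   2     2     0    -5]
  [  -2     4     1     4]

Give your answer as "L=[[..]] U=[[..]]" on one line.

L=[[1,0,0,0],[-2,1,0,0],[1,2,1,0],[-1,1,-2,1]] U=[[2,-2,1,-2],[0,2,0,-1],[0,0,-1,-1],[0,0,0,1]]

  R1 -= -2·R0 → [0,2,0,-1]
  R2 -= 1·R0 → [0,4,-1,-3]
  R3 -= -1·R0 → [0,2,2,2]
  R2 -= 2·R1 → [0,0,-1,-1]
  R3 -= 1·R1 → [0,0,2,3]
  R3 -= -2·R2 → [0,0,0,1]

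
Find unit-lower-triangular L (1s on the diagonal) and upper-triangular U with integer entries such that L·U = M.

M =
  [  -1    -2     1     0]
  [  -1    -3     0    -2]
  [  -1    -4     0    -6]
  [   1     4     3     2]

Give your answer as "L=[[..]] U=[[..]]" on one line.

L=[[1,0,0,0],[1,1,0,0],[1,2,1,0],[-1,-2,2,1]] U=[[-1,-2,1,0],[0,-1,-1,-2],[0,0,1,-2],[0,0,0,2]]

  r1 -= 1·r0 → [0,-1,-1,-2]
  r2 -= 1·r0 → [0,-2,-1,-6]
  r3 -= -1·r0 → [0,2,4,2]
  r2 -= 2·r1 → [0,0,1,-2]
  r3 -= -2·r1 → [0,0,2,-2]
  r3 -= 2·r2 → [0,0,0,2]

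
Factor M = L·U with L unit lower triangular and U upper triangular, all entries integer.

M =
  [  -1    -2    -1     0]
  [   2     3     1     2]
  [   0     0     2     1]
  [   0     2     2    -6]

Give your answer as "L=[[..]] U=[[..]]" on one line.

L=[[1,0,0,0],[-2,1,0,0],[0,0,1,0],[0,-2,0,1]] U=[[-1,-2,-1,0],[0,-1,-1,2],[0,0,2,1],[0,0,0,-2]]

  r1 -= -2·r0 → [0,-1,-1,2]
  r2 -= 0·r0 → [0,0,2,1]
  r3 -= 0·r0 → [0,2,2,-6]
  r2 -= 0·r1 → [0,0,2,1]
  r3 -= -2·r1 → [0,0,0,-2]
  r3 -= 0·r2 → [0,0,0,-2]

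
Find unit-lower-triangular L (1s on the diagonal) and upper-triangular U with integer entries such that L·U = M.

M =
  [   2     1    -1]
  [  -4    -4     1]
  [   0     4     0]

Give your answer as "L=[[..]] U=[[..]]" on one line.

  row1 -= -2·row0 → [0,-2,-1]
  row2 -= 0·row0 → [0,4,0]
  row2 -= -2·row1 → [0,0,-2]

L=[[1,0,0],[-2,1,0],[0,-2,1]] U=[[2,1,-1],[0,-2,-1],[0,0,-2]]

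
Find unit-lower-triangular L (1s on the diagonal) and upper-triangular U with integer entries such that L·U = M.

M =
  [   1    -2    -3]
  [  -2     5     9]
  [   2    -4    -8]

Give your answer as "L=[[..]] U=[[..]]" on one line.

L=[[1,0,0],[-2,1,0],[2,0,1]] U=[[1,-2,-3],[0,1,3],[0,0,-2]]

  R1 -= -2·R0 → [0,1,3]
  R2 -= 2·R0 → [0,0,-2]
  R2 -= 0·R1 → [0,0,-2]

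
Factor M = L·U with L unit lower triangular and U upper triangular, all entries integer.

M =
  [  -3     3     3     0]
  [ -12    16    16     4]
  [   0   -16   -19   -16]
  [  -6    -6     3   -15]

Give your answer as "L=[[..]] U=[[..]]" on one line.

  row1 -= 4·row0 → [0,4,4,4]
  row2 -= 0·row0 → [0,-16,-19,-16]
  row3 -= 2·row0 → [0,-12,-3,-15]
  row2 -= -4·row1 → [0,0,-3,0]
  row3 -= -3·row1 → [0,0,9,-3]
  row3 -= -3·row2 → [0,0,0,-3]

L=[[1,0,0,0],[4,1,0,0],[0,-4,1,0],[2,-3,-3,1]] U=[[-3,3,3,0],[0,4,4,4],[0,0,-3,0],[0,0,0,-3]]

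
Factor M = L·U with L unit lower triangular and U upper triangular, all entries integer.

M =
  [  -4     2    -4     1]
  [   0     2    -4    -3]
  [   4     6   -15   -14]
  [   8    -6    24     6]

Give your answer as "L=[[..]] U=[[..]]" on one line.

  r1 -= 0·r0 → [0,2,-4,-3]
  r2 -= -1·r0 → [0,8,-19,-13]
  r3 -= -2·r0 → [0,-2,16,8]
  r2 -= 4·r1 → [0,0,-3,-1]
  r3 -= -1·r1 → [0,0,12,5]
  r3 -= -4·r2 → [0,0,0,1]

L=[[1,0,0,0],[0,1,0,0],[-1,4,1,0],[-2,-1,-4,1]] U=[[-4,2,-4,1],[0,2,-4,-3],[0,0,-3,-1],[0,0,0,1]]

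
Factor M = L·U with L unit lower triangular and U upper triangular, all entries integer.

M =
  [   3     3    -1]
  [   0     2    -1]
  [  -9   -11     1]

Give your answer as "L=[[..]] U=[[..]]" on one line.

  row1 -= 0·row0 → [0,2,-1]
  row2 -= -3·row0 → [0,-2,-2]
  row2 -= -1·row1 → [0,0,-3]

L=[[1,0,0],[0,1,0],[-3,-1,1]] U=[[3,3,-1],[0,2,-1],[0,0,-3]]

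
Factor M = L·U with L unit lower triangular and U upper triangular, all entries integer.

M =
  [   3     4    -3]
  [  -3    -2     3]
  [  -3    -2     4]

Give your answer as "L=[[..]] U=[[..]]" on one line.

  R1 -= -1·R0 → [0,2,0]
  R2 -= -1·R0 → [0,2,1]
  R2 -= 1·R1 → [0,0,1]

L=[[1,0,0],[-1,1,0],[-1,1,1]] U=[[3,4,-3],[0,2,0],[0,0,1]]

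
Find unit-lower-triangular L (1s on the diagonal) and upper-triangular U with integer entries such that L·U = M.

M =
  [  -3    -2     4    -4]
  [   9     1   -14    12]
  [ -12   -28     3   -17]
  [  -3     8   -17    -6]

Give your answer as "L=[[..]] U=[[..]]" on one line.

  r1 -= -3·r0 → [0,-5,-2,0]
  r2 -= 4·r0 → [0,-20,-13,-1]
  r3 -= 1·r0 → [0,10,-21,-2]
  r2 -= 4·r1 → [0,0,-5,-1]
  r3 -= -2·r1 → [0,0,-25,-2]
  r3 -= 5·r2 → [0,0,0,3]

L=[[1,0,0,0],[-3,1,0,0],[4,4,1,0],[1,-2,5,1]] U=[[-3,-2,4,-4],[0,-5,-2,0],[0,0,-5,-1],[0,0,0,3]]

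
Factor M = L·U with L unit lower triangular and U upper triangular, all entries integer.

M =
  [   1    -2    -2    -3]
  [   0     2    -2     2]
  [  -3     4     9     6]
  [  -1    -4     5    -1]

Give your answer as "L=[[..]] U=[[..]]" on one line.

  R1 -= 0·R0 → [0,2,-2,2]
  R2 -= -3·R0 → [0,-2,3,-3]
  R3 -= -1·R0 → [0,-6,3,-4]
  R2 -= -1·R1 → [0,0,1,-1]
  R3 -= -3·R1 → [0,0,-3,2]
  R3 -= -3·R2 → [0,0,0,-1]

L=[[1,0,0,0],[0,1,0,0],[-3,-1,1,0],[-1,-3,-3,1]] U=[[1,-2,-2,-3],[0,2,-2,2],[0,0,1,-1],[0,0,0,-1]]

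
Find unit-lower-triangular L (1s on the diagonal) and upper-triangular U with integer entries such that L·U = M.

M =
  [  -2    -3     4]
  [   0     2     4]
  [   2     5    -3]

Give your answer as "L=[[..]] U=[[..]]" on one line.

  row1 -= 0·row0 → [0,2,4]
  row2 -= -1·row0 → [0,2,1]
  row2 -= 1·row1 → [0,0,-3]

L=[[1,0,0],[0,1,0],[-1,1,1]] U=[[-2,-3,4],[0,2,4],[0,0,-3]]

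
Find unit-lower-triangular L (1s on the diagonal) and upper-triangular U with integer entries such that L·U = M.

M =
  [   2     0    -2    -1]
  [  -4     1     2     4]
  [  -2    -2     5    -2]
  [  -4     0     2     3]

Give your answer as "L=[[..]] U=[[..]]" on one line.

L=[[1,0,0,0],[-2,1,0,0],[-1,-2,1,0],[-2,0,2,1]] U=[[2,0,-2,-1],[0,1,-2,2],[0,0,-1,1],[0,0,0,-1]]

  R1 -= -2·R0 → [0,1,-2,2]
  R2 -= -1·R0 → [0,-2,3,-3]
  R3 -= -2·R0 → [0,0,-2,1]
  R2 -= -2·R1 → [0,0,-1,1]
  R3 -= 0·R1 → [0,0,-2,1]
  R3 -= 2·R2 → [0,0,0,-1]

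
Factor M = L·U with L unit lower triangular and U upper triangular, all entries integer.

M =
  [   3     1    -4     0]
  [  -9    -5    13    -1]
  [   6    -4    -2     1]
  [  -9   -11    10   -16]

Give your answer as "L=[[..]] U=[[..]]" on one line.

  r1 -= -3·r0 → [0,-2,1,-1]
  r2 -= 2·r0 → [0,-6,6,1]
  r3 -= -3·r0 → [0,-8,-2,-16]
  r2 -= 3·r1 → [0,0,3,4]
  r3 -= 4·r1 → [0,0,-6,-12]
  r3 -= -2·r2 → [0,0,0,-4]

L=[[1,0,0,0],[-3,1,0,0],[2,3,1,0],[-3,4,-2,1]] U=[[3,1,-4,0],[0,-2,1,-1],[0,0,3,4],[0,0,0,-4]]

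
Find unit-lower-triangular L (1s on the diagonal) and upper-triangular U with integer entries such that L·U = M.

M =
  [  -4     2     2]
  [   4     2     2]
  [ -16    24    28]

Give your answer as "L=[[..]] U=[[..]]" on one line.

L=[[1,0,0],[-1,1,0],[4,4,1]] U=[[-4,2,2],[0,4,4],[0,0,4]]

  row1 -= -1·row0 → [0,4,4]
  row2 -= 4·row0 → [0,16,20]
  row2 -= 4·row1 → [0,0,4]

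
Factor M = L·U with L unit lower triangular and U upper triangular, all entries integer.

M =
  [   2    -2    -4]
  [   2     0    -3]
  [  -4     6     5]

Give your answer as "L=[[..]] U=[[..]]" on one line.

L=[[1,0,0],[1,1,0],[-2,1,1]] U=[[2,-2,-4],[0,2,1],[0,0,-4]]

  R1 -= 1·R0 → [0,2,1]
  R2 -= -2·R0 → [0,2,-3]
  R2 -= 1·R1 → [0,0,-4]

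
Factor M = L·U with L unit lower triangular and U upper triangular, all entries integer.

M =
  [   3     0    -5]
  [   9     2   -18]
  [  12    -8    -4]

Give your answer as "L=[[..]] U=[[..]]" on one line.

L=[[1,0,0],[3,1,0],[4,-4,1]] U=[[3,0,-5],[0,2,-3],[0,0,4]]

  row1 -= 3·row0 → [0,2,-3]
  row2 -= 4·row0 → [0,-8,16]
  row2 -= -4·row1 → [0,0,4]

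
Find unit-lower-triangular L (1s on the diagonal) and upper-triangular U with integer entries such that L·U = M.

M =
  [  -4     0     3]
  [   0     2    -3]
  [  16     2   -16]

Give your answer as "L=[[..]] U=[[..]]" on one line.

L=[[1,0,0],[0,1,0],[-4,1,1]] U=[[-4,0,3],[0,2,-3],[0,0,-1]]

  R1 -= 0·R0 → [0,2,-3]
  R2 -= -4·R0 → [0,2,-4]
  R2 -= 1·R1 → [0,0,-1]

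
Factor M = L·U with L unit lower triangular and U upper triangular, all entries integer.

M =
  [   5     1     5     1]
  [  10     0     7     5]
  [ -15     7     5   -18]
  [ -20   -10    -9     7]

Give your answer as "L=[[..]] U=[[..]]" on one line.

  r1 -= 2·r0 → [0,-2,-3,3]
  r2 -= -3·r0 → [0,10,20,-15]
  r3 -= -4·r0 → [0,-6,11,11]
  r2 -= -5·r1 → [0,0,5,0]
  r3 -= 3·r1 → [0,0,20,2]
  r3 -= 4·r2 → [0,0,0,2]

L=[[1,0,0,0],[2,1,0,0],[-3,-5,1,0],[-4,3,4,1]] U=[[5,1,5,1],[0,-2,-3,3],[0,0,5,0],[0,0,0,2]]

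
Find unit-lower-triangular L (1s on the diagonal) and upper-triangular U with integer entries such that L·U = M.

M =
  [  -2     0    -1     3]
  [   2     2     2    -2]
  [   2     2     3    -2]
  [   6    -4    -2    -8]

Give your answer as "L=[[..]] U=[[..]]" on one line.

L=[[1,0,0,0],[-1,1,0,0],[-1,1,1,0],[-3,-2,-3,1]] U=[[-2,0,-1,3],[0,2,1,1],[0,0,1,0],[0,0,0,3]]

  row1 -= -1·row0 → [0,2,1,1]
  row2 -= -1·row0 → [0,2,2,1]
  row3 -= -3·row0 → [0,-4,-5,1]
  row2 -= 1·row1 → [0,0,1,0]
  row3 -= -2·row1 → [0,0,-3,3]
  row3 -= -3·row2 → [0,0,0,3]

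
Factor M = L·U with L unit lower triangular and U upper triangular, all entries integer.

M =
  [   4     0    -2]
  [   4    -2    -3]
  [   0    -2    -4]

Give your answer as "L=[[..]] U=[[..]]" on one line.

  R1 -= 1·R0 → [0,-2,-1]
  R2 -= 0·R0 → [0,-2,-4]
  R2 -= 1·R1 → [0,0,-3]

L=[[1,0,0],[1,1,0],[0,1,1]] U=[[4,0,-2],[0,-2,-1],[0,0,-3]]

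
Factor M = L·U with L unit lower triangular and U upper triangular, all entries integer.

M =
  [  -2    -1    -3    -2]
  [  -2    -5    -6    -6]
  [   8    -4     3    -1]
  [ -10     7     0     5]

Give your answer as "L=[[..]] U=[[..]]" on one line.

L=[[1,0,0,0],[1,1,0,0],[-4,2,1,0],[5,-3,-2,1]] U=[[-2,-1,-3,-2],[0,-4,-3,-4],[0,0,-3,-1],[0,0,0,1]]

  row1 -= 1·row0 → [0,-4,-3,-4]
  row2 -= -4·row0 → [0,-8,-9,-9]
  row3 -= 5·row0 → [0,12,15,15]
  row2 -= 2·row1 → [0,0,-3,-1]
  row3 -= -3·row1 → [0,0,6,3]
  row3 -= -2·row2 → [0,0,0,1]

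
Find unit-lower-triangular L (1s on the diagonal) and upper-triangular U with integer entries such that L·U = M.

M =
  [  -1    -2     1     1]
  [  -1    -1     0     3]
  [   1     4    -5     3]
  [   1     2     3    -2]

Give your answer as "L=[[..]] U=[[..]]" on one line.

L=[[1,0,0,0],[1,1,0,0],[-1,2,1,0],[-1,0,-2,1]] U=[[-1,-2,1,1],[0,1,-1,2],[0,0,-2,0],[0,0,0,-1]]

  r1 -= 1·r0 → [0,1,-1,2]
  r2 -= -1·r0 → [0,2,-4,4]
  r3 -= -1·r0 → [0,0,4,-1]
  r2 -= 2·r1 → [0,0,-2,0]
  r3 -= 0·r1 → [0,0,4,-1]
  r3 -= -2·r2 → [0,0,0,-1]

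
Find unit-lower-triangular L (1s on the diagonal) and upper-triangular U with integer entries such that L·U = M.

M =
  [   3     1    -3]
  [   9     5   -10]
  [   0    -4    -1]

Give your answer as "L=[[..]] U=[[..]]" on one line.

L=[[1,0,0],[3,1,0],[0,-2,1]] U=[[3,1,-3],[0,2,-1],[0,0,-3]]

  row1 -= 3·row0 → [0,2,-1]
  row2 -= 0·row0 → [0,-4,-1]
  row2 -= -2·row1 → [0,0,-3]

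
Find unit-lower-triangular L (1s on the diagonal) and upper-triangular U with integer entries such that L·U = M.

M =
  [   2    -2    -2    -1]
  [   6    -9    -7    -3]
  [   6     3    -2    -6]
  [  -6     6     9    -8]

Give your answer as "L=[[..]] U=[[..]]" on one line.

L=[[1,0,0,0],[3,1,0,0],[3,-3,1,0],[-3,0,3,1]] U=[[2,-2,-2,-1],[0,-3,-1,0],[0,0,1,-3],[0,0,0,-2]]

  r1 -= 3·r0 → [0,-3,-1,0]
  r2 -= 3·r0 → [0,9,4,-3]
  r3 -= -3·r0 → [0,0,3,-11]
  r2 -= -3·r1 → [0,0,1,-3]
  r3 -= 0·r1 → [0,0,3,-11]
  r3 -= 3·r2 → [0,0,0,-2]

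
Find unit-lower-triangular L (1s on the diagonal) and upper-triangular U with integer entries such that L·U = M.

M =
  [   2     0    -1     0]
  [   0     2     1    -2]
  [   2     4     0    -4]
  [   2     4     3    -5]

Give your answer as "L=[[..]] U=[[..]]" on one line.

  row1 -= 0·row0 → [0,2,1,-2]
  row2 -= 1·row0 → [0,4,1,-4]
  row3 -= 1·row0 → [0,4,4,-5]
  row2 -= 2·row1 → [0,0,-1,0]
  row3 -= 2·row1 → [0,0,2,-1]
  row3 -= -2·row2 → [0,0,0,-1]

L=[[1,0,0,0],[0,1,0,0],[1,2,1,0],[1,2,-2,1]] U=[[2,0,-1,0],[0,2,1,-2],[0,0,-1,0],[0,0,0,-1]]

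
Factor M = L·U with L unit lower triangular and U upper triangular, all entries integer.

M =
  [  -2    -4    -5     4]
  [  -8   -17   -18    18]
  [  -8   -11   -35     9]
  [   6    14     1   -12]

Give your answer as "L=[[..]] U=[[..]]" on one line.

  R1 -= 4·R0 → [0,-1,2,2]
  R2 -= 4·R0 → [0,5,-15,-7]
  R3 -= -3·R0 → [0,2,-14,0]
  R2 -= -5·R1 → [0,0,-5,3]
  R3 -= -2·R1 → [0,0,-10,4]
  R3 -= 2·R2 → [0,0,0,-2]

L=[[1,0,0,0],[4,1,0,0],[4,-5,1,0],[-3,-2,2,1]] U=[[-2,-4,-5,4],[0,-1,2,2],[0,0,-5,3],[0,0,0,-2]]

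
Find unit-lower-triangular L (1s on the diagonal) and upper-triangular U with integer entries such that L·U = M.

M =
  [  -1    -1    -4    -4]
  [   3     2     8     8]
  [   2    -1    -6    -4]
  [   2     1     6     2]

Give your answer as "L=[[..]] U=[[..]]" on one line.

L=[[1,0,0,0],[-3,1,0,0],[-2,3,1,0],[-2,1,-1,1]] U=[[-1,-1,-4,-4],[0,-1,-4,-4],[0,0,-2,0],[0,0,0,-2]]

  r1 -= -3·r0 → [0,-1,-4,-4]
  r2 -= -2·r0 → [0,-3,-14,-12]
  r3 -= -2·r0 → [0,-1,-2,-6]
  r2 -= 3·r1 → [0,0,-2,0]
  r3 -= 1·r1 → [0,0,2,-2]
  r3 -= -1·r2 → [0,0,0,-2]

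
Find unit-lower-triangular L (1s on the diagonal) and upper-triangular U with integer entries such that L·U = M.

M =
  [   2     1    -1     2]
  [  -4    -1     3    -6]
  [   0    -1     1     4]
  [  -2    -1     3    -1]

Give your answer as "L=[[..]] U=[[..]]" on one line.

L=[[1,0,0,0],[-2,1,0,0],[0,-1,1,0],[-1,0,1,1]] U=[[2,1,-1,2],[0,1,1,-2],[0,0,2,2],[0,0,0,-1]]

  R1 -= -2·R0 → [0,1,1,-2]
  R2 -= 0·R0 → [0,-1,1,4]
  R3 -= -1·R0 → [0,0,2,1]
  R2 -= -1·R1 → [0,0,2,2]
  R3 -= 0·R1 → [0,0,2,1]
  R3 -= 1·R2 → [0,0,0,-1]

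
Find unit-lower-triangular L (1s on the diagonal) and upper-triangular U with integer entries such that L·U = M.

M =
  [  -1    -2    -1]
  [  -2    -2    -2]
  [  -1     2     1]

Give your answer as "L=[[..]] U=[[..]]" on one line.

  row1 -= 2·row0 → [0,2,0]
  row2 -= 1·row0 → [0,4,2]
  row2 -= 2·row1 → [0,0,2]

L=[[1,0,0],[2,1,0],[1,2,1]] U=[[-1,-2,-1],[0,2,0],[0,0,2]]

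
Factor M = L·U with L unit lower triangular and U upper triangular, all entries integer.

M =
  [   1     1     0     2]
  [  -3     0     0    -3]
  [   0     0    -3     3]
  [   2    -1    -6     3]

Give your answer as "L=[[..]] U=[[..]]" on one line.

L=[[1,0,0,0],[-3,1,0,0],[0,0,1,0],[2,-1,2,1]] U=[[1,1,0,2],[0,3,0,3],[0,0,-3,3],[0,0,0,-4]]

  r1 -= -3·r0 → [0,3,0,3]
  r2 -= 0·r0 → [0,0,-3,3]
  r3 -= 2·r0 → [0,-3,-6,-1]
  r2 -= 0·r1 → [0,0,-3,3]
  r3 -= -1·r1 → [0,0,-6,2]
  r3 -= 2·r2 → [0,0,0,-4]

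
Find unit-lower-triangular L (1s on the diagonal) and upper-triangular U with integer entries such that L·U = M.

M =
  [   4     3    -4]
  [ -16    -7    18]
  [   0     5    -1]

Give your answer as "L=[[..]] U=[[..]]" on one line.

L=[[1,0,0],[-4,1,0],[0,1,1]] U=[[4,3,-4],[0,5,2],[0,0,-3]]

  r1 -= -4·r0 → [0,5,2]
  r2 -= 0·r0 → [0,5,-1]
  r2 -= 1·r1 → [0,0,-3]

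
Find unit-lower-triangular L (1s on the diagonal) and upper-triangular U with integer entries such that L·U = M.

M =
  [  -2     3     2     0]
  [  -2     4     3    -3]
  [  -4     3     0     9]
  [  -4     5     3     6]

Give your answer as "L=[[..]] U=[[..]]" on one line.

L=[[1,0,0,0],[1,1,0,0],[2,-3,1,0],[2,-1,0,1]] U=[[-2,3,2,0],[0,1,1,-3],[0,0,-1,0],[0,0,0,3]]

  r1 -= 1·r0 → [0,1,1,-3]
  r2 -= 2·r0 → [0,-3,-4,9]
  r3 -= 2·r0 → [0,-1,-1,6]
  r2 -= -3·r1 → [0,0,-1,0]
  r3 -= -1·r1 → [0,0,0,3]
  r3 -= 0·r2 → [0,0,0,3]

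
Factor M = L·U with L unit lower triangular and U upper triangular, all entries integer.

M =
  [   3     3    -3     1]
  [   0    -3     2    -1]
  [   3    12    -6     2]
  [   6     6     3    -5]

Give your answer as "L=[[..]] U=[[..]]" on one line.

L=[[1,0,0,0],[0,1,0,0],[1,-3,1,0],[2,0,3,1]] U=[[3,3,-3,1],[0,-3,2,-1],[0,0,3,-2],[0,0,0,-1]]

  row1 -= 0·row0 → [0,-3,2,-1]
  row2 -= 1·row0 → [0,9,-3,1]
  row3 -= 2·row0 → [0,0,9,-7]
  row2 -= -3·row1 → [0,0,3,-2]
  row3 -= 0·row1 → [0,0,9,-7]
  row3 -= 3·row2 → [0,0,0,-1]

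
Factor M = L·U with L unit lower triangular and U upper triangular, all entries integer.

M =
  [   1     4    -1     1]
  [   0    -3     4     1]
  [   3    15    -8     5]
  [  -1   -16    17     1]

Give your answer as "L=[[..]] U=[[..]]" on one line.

  row1 -= 0·row0 → [0,-3,4,1]
  row2 -= 3·row0 → [0,3,-5,2]
  row3 -= -1·row0 → [0,-12,16,2]
  row2 -= -1·row1 → [0,0,-1,3]
  row3 -= 4·row1 → [0,0,0,-2]
  row3 -= 0·row2 → [0,0,0,-2]

L=[[1,0,0,0],[0,1,0,0],[3,-1,1,0],[-1,4,0,1]] U=[[1,4,-1,1],[0,-3,4,1],[0,0,-1,3],[0,0,0,-2]]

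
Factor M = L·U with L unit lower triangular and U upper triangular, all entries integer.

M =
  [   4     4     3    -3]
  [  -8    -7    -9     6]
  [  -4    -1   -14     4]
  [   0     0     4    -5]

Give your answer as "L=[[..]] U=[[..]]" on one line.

L=[[1,0,0,0],[-2,1,0,0],[-1,3,1,0],[0,0,-2,1]] U=[[4,4,3,-3],[0,1,-3,0],[0,0,-2,1],[0,0,0,-3]]

  row1 -= -2·row0 → [0,1,-3,0]
  row2 -= -1·row0 → [0,3,-11,1]
  row3 -= 0·row0 → [0,0,4,-5]
  row2 -= 3·row1 → [0,0,-2,1]
  row3 -= 0·row1 → [0,0,4,-5]
  row3 -= -2·row2 → [0,0,0,-3]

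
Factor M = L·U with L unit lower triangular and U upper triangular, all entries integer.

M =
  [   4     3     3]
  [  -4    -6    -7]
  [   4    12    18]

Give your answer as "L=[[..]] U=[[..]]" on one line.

  R1 -= -1·R0 → [0,-3,-4]
  R2 -= 1·R0 → [0,9,15]
  R2 -= -3·R1 → [0,0,3]

L=[[1,0,0],[-1,1,0],[1,-3,1]] U=[[4,3,3],[0,-3,-4],[0,0,3]]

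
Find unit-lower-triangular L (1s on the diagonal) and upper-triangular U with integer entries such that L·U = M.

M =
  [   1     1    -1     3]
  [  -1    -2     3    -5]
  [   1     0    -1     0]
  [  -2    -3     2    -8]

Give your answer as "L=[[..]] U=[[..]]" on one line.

  row1 -= -1·row0 → [0,-1,2,-2]
  row2 -= 1·row0 → [0,-1,0,-3]
  row3 -= -2·row0 → [0,-1,0,-2]
  row2 -= 1·row1 → [0,0,-2,-1]
  row3 -= 1·row1 → [0,0,-2,0]
  row3 -= 1·row2 → [0,0,0,1]

L=[[1,0,0,0],[-1,1,0,0],[1,1,1,0],[-2,1,1,1]] U=[[1,1,-1,3],[0,-1,2,-2],[0,0,-2,-1],[0,0,0,1]]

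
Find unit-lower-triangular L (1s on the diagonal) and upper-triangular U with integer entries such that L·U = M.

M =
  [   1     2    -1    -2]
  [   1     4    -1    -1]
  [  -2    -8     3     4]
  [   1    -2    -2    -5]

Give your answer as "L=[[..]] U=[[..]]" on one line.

  r1 -= 1·r0 → [0,2,0,1]
  r2 -= -2·r0 → [0,-4,1,0]
  r3 -= 1·r0 → [0,-4,-1,-3]
  r2 -= -2·r1 → [0,0,1,2]
  r3 -= -2·r1 → [0,0,-1,-1]
  r3 -= -1·r2 → [0,0,0,1]

L=[[1,0,0,0],[1,1,0,0],[-2,-2,1,0],[1,-2,-1,1]] U=[[1,2,-1,-2],[0,2,0,1],[0,0,1,2],[0,0,0,1]]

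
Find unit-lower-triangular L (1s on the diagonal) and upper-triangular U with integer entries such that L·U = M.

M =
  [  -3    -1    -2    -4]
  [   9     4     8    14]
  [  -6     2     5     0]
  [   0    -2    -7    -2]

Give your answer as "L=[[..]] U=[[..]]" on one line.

L=[[1,0,0,0],[-3,1,0,0],[2,4,1,0],[0,-2,-3,1]] U=[[-3,-1,-2,-4],[0,1,2,2],[0,0,1,0],[0,0,0,2]]

  R1 -= -3·R0 → [0,1,2,2]
  R2 -= 2·R0 → [0,4,9,8]
  R3 -= 0·R0 → [0,-2,-7,-2]
  R2 -= 4·R1 → [0,0,1,0]
  R3 -= -2·R1 → [0,0,-3,2]
  R3 -= -3·R2 → [0,0,0,2]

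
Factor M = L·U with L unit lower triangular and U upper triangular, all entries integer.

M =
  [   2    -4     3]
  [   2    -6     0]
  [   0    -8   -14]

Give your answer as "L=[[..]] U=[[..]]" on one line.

  r1 -= 1·r0 → [0,-2,-3]
  r2 -= 0·r0 → [0,-8,-14]
  r2 -= 4·r1 → [0,0,-2]

L=[[1,0,0],[1,1,0],[0,4,1]] U=[[2,-4,3],[0,-2,-3],[0,0,-2]]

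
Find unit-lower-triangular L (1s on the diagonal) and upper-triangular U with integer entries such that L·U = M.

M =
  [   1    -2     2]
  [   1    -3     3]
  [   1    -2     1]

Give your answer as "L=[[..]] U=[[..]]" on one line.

L=[[1,0,0],[1,1,0],[1,0,1]] U=[[1,-2,2],[0,-1,1],[0,0,-1]]

  r1 -= 1·r0 → [0,-1,1]
  r2 -= 1·r0 → [0,0,-1]
  r2 -= 0·r1 → [0,0,-1]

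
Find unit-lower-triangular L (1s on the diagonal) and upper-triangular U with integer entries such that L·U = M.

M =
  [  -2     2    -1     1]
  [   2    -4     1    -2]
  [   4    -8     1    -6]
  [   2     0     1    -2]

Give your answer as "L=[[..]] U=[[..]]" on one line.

L=[[1,0,0,0],[-1,1,0,0],[-2,2,1,0],[-1,-1,0,1]] U=[[-2,2,-1,1],[0,-2,0,-1],[0,0,-1,-2],[0,0,0,-2]]

  r1 -= -1·r0 → [0,-2,0,-1]
  r2 -= -2·r0 → [0,-4,-1,-4]
  r3 -= -1·r0 → [0,2,0,-1]
  r2 -= 2·r1 → [0,0,-1,-2]
  r3 -= -1·r1 → [0,0,0,-2]
  r3 -= 0·r2 → [0,0,0,-2]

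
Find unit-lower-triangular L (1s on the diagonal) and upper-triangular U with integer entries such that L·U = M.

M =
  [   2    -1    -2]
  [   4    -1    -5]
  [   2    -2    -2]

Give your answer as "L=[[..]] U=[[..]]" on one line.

L=[[1,0,0],[2,1,0],[1,-1,1]] U=[[2,-1,-2],[0,1,-1],[0,0,-1]]

  row1 -= 2·row0 → [0,1,-1]
  row2 -= 1·row0 → [0,-1,0]
  row2 -= -1·row1 → [0,0,-1]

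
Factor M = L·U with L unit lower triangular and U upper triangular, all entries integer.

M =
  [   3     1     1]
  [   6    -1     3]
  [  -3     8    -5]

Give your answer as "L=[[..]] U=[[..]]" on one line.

L=[[1,0,0],[2,1,0],[-1,-3,1]] U=[[3,1,1],[0,-3,1],[0,0,-1]]

  R1 -= 2·R0 → [0,-3,1]
  R2 -= -1·R0 → [0,9,-4]
  R2 -= -3·R1 → [0,0,-1]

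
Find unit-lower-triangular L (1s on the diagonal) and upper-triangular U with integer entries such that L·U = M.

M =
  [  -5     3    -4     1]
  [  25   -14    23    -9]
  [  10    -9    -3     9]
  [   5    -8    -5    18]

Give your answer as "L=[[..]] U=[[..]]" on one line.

  row1 -= -5·row0 → [0,1,3,-4]
  row2 -= -2·row0 → [0,-3,-11,11]
  row3 -= -1·row0 → [0,-5,-9,19]
  row2 -= -3·row1 → [0,0,-2,-1]
  row3 -= -5·row1 → [0,0,6,-1]
  row3 -= -3·row2 → [0,0,0,-4]

L=[[1,0,0,0],[-5,1,0,0],[-2,-3,1,0],[-1,-5,-3,1]] U=[[-5,3,-4,1],[0,1,3,-4],[0,0,-2,-1],[0,0,0,-4]]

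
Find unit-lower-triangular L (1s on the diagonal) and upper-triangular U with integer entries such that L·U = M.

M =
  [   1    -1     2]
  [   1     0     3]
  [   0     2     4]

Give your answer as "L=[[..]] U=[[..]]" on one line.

L=[[1,0,0],[1,1,0],[0,2,1]] U=[[1,-1,2],[0,1,1],[0,0,2]]

  row1 -= 1·row0 → [0,1,1]
  row2 -= 0·row0 → [0,2,4]
  row2 -= 2·row1 → [0,0,2]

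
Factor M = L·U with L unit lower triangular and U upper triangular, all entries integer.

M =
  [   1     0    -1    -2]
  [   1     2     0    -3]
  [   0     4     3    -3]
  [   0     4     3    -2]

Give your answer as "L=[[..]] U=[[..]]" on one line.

L=[[1,0,0,0],[1,1,0,0],[0,2,1,0],[0,2,1,1]] U=[[1,0,-1,-2],[0,2,1,-1],[0,0,1,-1],[0,0,0,1]]

  r1 -= 1·r0 → [0,2,1,-1]
  r2 -= 0·r0 → [0,4,3,-3]
  r3 -= 0·r0 → [0,4,3,-2]
  r2 -= 2·r1 → [0,0,1,-1]
  r3 -= 2·r1 → [0,0,1,0]
  r3 -= 1·r2 → [0,0,0,1]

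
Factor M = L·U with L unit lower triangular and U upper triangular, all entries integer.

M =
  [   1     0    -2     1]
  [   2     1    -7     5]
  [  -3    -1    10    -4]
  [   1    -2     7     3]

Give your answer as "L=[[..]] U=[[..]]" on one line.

L=[[1,0,0,0],[2,1,0,0],[-3,-1,1,0],[1,-2,3,1]] U=[[1,0,-2,1],[0,1,-3,3],[0,0,1,2],[0,0,0,2]]

  row1 -= 2·row0 → [0,1,-3,3]
  row2 -= -3·row0 → [0,-1,4,-1]
  row3 -= 1·row0 → [0,-2,9,2]
  row2 -= -1·row1 → [0,0,1,2]
  row3 -= -2·row1 → [0,0,3,8]
  row3 -= 3·row2 → [0,0,0,2]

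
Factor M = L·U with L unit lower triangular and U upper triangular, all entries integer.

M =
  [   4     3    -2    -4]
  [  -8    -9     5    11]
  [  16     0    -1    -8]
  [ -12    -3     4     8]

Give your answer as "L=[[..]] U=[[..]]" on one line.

L=[[1,0,0,0],[-2,1,0,0],[4,4,1,0],[-3,-2,0,1]] U=[[4,3,-2,-4],[0,-3,1,3],[0,0,3,-4],[0,0,0,2]]

  r1 -= -2·r0 → [0,-3,1,3]
  r2 -= 4·r0 → [0,-12,7,8]
  r3 -= -3·r0 → [0,6,-2,-4]
  r2 -= 4·r1 → [0,0,3,-4]
  r3 -= -2·r1 → [0,0,0,2]
  r3 -= 0·r2 → [0,0,0,2]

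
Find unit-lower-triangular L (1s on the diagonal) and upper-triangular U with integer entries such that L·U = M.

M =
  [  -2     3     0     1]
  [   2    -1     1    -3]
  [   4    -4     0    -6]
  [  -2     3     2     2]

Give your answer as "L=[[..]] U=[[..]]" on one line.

  r1 -= -1·r0 → [0,2,1,-2]
  r2 -= -2·r0 → [0,2,0,-4]
  r3 -= 1·r0 → [0,0,2,1]
  r2 -= 1·r1 → [0,0,-1,-2]
  r3 -= 0·r1 → [0,0,2,1]
  r3 -= -2·r2 → [0,0,0,-3]

L=[[1,0,0,0],[-1,1,0,0],[-2,1,1,0],[1,0,-2,1]] U=[[-2,3,0,1],[0,2,1,-2],[0,0,-1,-2],[0,0,0,-3]]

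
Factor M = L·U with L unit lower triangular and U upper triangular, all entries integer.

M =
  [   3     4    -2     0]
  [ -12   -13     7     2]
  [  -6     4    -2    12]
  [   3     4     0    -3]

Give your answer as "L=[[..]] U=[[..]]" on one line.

L=[[1,0,0,0],[-4,1,0,0],[-2,4,1,0],[1,0,-1,1]] U=[[3,4,-2,0],[0,3,-1,2],[0,0,-2,4],[0,0,0,1]]

  R1 -= -4·R0 → [0,3,-1,2]
  R2 -= -2·R0 → [0,12,-6,12]
  R3 -= 1·R0 → [0,0,2,-3]
  R2 -= 4·R1 → [0,0,-2,4]
  R3 -= 0·R1 → [0,0,2,-3]
  R3 -= -1·R2 → [0,0,0,1]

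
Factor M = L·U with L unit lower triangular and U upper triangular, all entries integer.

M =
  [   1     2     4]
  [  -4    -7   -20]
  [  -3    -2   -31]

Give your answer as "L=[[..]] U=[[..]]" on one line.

L=[[1,0,0],[-4,1,0],[-3,4,1]] U=[[1,2,4],[0,1,-4],[0,0,-3]]

  r1 -= -4·r0 → [0,1,-4]
  r2 -= -3·r0 → [0,4,-19]
  r2 -= 4·r1 → [0,0,-3]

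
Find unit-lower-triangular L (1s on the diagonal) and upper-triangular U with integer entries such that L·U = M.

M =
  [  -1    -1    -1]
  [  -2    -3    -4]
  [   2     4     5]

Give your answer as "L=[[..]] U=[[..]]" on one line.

L=[[1,0,0],[2,1,0],[-2,-2,1]] U=[[-1,-1,-1],[0,-1,-2],[0,0,-1]]

  R1 -= 2·R0 → [0,-1,-2]
  R2 -= -2·R0 → [0,2,3]
  R2 -= -2·R1 → [0,0,-1]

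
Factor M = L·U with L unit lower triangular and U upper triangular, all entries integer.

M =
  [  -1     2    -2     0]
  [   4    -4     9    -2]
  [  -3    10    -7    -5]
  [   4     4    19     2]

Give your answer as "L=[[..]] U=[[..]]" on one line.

  r1 -= -4·r0 → [0,4,1,-2]
  r2 -= 3·r0 → [0,4,-1,-5]
  r3 -= -4·r0 → [0,12,11,2]
  r2 -= 1·r1 → [0,0,-2,-3]
  r3 -= 3·r1 → [0,0,8,8]
  r3 -= -4·r2 → [0,0,0,-4]

L=[[1,0,0,0],[-4,1,0,0],[3,1,1,0],[-4,3,-4,1]] U=[[-1,2,-2,0],[0,4,1,-2],[0,0,-2,-3],[0,0,0,-4]]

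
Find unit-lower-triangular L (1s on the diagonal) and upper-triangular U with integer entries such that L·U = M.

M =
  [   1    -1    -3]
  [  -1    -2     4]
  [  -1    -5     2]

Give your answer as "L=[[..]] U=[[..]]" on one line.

  r1 -= -1·r0 → [0,-3,1]
  r2 -= -1·r0 → [0,-6,-1]
  r2 -= 2·r1 → [0,0,-3]

L=[[1,0,0],[-1,1,0],[-1,2,1]] U=[[1,-1,-3],[0,-3,1],[0,0,-3]]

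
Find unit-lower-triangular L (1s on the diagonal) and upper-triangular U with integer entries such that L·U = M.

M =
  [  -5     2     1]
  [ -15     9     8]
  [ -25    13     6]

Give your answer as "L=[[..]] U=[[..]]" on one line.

L=[[1,0,0],[3,1,0],[5,1,1]] U=[[-5,2,1],[0,3,5],[0,0,-4]]

  r1 -= 3·r0 → [0,3,5]
  r2 -= 5·r0 → [0,3,1]
  r2 -= 1·r1 → [0,0,-4]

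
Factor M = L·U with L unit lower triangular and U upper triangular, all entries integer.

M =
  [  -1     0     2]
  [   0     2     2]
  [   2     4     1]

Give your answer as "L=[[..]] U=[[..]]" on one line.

  R1 -= 0·R0 → [0,2,2]
  R2 -= -2·R0 → [0,4,5]
  R2 -= 2·R1 → [0,0,1]

L=[[1,0,0],[0,1,0],[-2,2,1]] U=[[-1,0,2],[0,2,2],[0,0,1]]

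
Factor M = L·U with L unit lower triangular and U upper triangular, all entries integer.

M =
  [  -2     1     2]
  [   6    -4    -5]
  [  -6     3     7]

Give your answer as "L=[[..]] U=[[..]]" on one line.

L=[[1,0,0],[-3,1,0],[3,0,1]] U=[[-2,1,2],[0,-1,1],[0,0,1]]

  R1 -= -3·R0 → [0,-1,1]
  R2 -= 3·R0 → [0,0,1]
  R2 -= 0·R1 → [0,0,1]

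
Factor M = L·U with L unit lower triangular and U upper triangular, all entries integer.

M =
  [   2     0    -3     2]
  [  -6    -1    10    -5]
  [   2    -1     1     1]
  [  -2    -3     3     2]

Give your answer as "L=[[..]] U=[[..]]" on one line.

L=[[1,0,0,0],[-3,1,0,0],[1,1,1,0],[-1,3,-1,1]] U=[[2,0,-3,2],[0,-1,1,1],[0,0,3,-2],[0,0,0,-1]]

  row1 -= -3·row0 → [0,-1,1,1]
  row2 -= 1·row0 → [0,-1,4,-1]
  row3 -= -1·row0 → [0,-3,0,4]
  row2 -= 1·row1 → [0,0,3,-2]
  row3 -= 3·row1 → [0,0,-3,1]
  row3 -= -1·row2 → [0,0,0,-1]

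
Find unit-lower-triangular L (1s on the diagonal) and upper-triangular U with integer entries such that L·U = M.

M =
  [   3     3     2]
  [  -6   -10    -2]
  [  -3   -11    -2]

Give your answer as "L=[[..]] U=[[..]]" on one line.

  r1 -= -2·r0 → [0,-4,2]
  r2 -= -1·r0 → [0,-8,0]
  r2 -= 2·r1 → [0,0,-4]

L=[[1,0,0],[-2,1,0],[-1,2,1]] U=[[3,3,2],[0,-4,2],[0,0,-4]]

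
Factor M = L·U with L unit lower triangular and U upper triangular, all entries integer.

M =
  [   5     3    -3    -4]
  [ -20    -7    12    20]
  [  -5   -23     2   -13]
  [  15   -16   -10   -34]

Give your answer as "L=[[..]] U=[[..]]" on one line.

L=[[1,0,0,0],[-4,1,0,0],[-1,-4,1,0],[3,-5,1,1]] U=[[5,3,-3,-4],[0,5,0,4],[0,0,-1,-1],[0,0,0,-1]]

  R1 -= -4·R0 → [0,5,0,4]
  R2 -= -1·R0 → [0,-20,-1,-17]
  R3 -= 3·R0 → [0,-25,-1,-22]
  R2 -= -4·R1 → [0,0,-1,-1]
  R3 -= -5·R1 → [0,0,-1,-2]
  R3 -= 1·R2 → [0,0,0,-1]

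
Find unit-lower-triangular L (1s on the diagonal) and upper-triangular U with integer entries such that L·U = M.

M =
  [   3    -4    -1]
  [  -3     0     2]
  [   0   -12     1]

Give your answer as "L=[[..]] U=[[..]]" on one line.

L=[[1,0,0],[-1,1,0],[0,3,1]] U=[[3,-4,-1],[0,-4,1],[0,0,-2]]

  r1 -= -1·r0 → [0,-4,1]
  r2 -= 0·r0 → [0,-12,1]
  r2 -= 3·r1 → [0,0,-2]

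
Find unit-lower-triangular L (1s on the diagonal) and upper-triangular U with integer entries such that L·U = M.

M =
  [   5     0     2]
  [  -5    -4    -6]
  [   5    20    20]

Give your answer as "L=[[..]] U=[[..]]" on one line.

  r1 -= -1·r0 → [0,-4,-4]
  r2 -= 1·r0 → [0,20,18]
  r2 -= -5·r1 → [0,0,-2]

L=[[1,0,0],[-1,1,0],[1,-5,1]] U=[[5,0,2],[0,-4,-4],[0,0,-2]]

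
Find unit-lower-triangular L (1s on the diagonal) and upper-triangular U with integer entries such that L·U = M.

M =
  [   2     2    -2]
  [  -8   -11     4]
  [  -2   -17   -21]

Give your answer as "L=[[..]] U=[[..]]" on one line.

L=[[1,0,0],[-4,1,0],[-1,5,1]] U=[[2,2,-2],[0,-3,-4],[0,0,-3]]

  R1 -= -4·R0 → [0,-3,-4]
  R2 -= -1·R0 → [0,-15,-23]
  R2 -= 5·R1 → [0,0,-3]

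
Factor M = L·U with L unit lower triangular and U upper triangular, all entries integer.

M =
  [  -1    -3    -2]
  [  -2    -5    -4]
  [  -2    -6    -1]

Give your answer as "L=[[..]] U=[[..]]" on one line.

L=[[1,0,0],[2,1,0],[2,0,1]] U=[[-1,-3,-2],[0,1,0],[0,0,3]]

  r1 -= 2·r0 → [0,1,0]
  r2 -= 2·r0 → [0,0,3]
  r2 -= 0·r1 → [0,0,3]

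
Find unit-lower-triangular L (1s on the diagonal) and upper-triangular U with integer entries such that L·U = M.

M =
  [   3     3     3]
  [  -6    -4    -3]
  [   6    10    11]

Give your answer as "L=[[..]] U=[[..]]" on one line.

L=[[1,0,0],[-2,1,0],[2,2,1]] U=[[3,3,3],[0,2,3],[0,0,-1]]

  r1 -= -2·r0 → [0,2,3]
  r2 -= 2·r0 → [0,4,5]
  r2 -= 2·r1 → [0,0,-1]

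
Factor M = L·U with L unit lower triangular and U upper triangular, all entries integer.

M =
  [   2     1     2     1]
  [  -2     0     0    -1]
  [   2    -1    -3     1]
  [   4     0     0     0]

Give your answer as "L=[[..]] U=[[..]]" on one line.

  row1 -= -1·row0 → [0,1,2,0]
  row2 -= 1·row0 → [0,-2,-5,0]
  row3 -= 2·row0 → [0,-2,-4,-2]
  row2 -= -2·row1 → [0,0,-1,0]
  row3 -= -2·row1 → [0,0,0,-2]
  row3 -= 0·row2 → [0,0,0,-2]

L=[[1,0,0,0],[-1,1,0,0],[1,-2,1,0],[2,-2,0,1]] U=[[2,1,2,1],[0,1,2,0],[0,0,-1,0],[0,0,0,-2]]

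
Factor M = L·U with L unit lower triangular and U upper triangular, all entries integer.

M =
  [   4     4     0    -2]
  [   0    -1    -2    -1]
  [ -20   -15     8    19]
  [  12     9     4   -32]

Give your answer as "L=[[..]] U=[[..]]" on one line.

L=[[1,0,0,0],[0,1,0,0],[-5,-5,1,0],[3,3,-5,1]] U=[[4,4,0,-2],[0,-1,-2,-1],[0,0,-2,4],[0,0,0,-3]]

  r1 -= 0·r0 → [0,-1,-2,-1]
  r2 -= -5·r0 → [0,5,8,9]
  r3 -= 3·r0 → [0,-3,4,-26]
  r2 -= -5·r1 → [0,0,-2,4]
  r3 -= 3·r1 → [0,0,10,-23]
  r3 -= -5·r2 → [0,0,0,-3]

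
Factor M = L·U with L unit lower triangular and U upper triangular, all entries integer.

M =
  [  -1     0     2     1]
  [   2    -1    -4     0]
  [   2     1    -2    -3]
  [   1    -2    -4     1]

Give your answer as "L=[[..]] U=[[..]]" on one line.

L=[[1,0,0,0],[-2,1,0,0],[-2,-1,1,0],[-1,2,-1,1]] U=[[-1,0,2,1],[0,-1,0,2],[0,0,2,1],[0,0,0,-1]]

  R1 -= -2·R0 → [0,-1,0,2]
  R2 -= -2·R0 → [0,1,2,-1]
  R3 -= -1·R0 → [0,-2,-2,2]
  R2 -= -1·R1 → [0,0,2,1]
  R3 -= 2·R1 → [0,0,-2,-2]
  R3 -= -1·R2 → [0,0,0,-1]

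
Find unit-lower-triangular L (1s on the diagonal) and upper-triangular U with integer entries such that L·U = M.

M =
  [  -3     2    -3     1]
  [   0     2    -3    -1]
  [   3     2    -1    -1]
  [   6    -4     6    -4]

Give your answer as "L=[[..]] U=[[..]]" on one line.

L=[[1,0,0,0],[0,1,0,0],[-1,2,1,0],[-2,0,0,1]] U=[[-3,2,-3,1],[0,2,-3,-1],[0,0,2,2],[0,0,0,-2]]

  r1 -= 0·r0 → [0,2,-3,-1]
  r2 -= -1·r0 → [0,4,-4,0]
  r3 -= -2·r0 → [0,0,0,-2]
  r2 -= 2·r1 → [0,0,2,2]
  r3 -= 0·r1 → [0,0,0,-2]
  r3 -= 0·r2 → [0,0,0,-2]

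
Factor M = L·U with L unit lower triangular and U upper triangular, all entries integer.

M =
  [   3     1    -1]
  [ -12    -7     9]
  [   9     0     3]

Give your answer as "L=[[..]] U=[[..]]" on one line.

  r1 -= -4·r0 → [0,-3,5]
  r2 -= 3·r0 → [0,-3,6]
  r2 -= 1·r1 → [0,0,1]

L=[[1,0,0],[-4,1,0],[3,1,1]] U=[[3,1,-1],[0,-3,5],[0,0,1]]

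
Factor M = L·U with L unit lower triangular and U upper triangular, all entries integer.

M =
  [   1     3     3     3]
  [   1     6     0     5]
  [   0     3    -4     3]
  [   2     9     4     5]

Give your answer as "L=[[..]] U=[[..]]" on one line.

L=[[1,0,0,0],[1,1,0,0],[0,1,1,0],[2,1,-1,1]] U=[[1,3,3,3],[0,3,-3,2],[0,0,-1,1],[0,0,0,-2]]

  r1 -= 1·r0 → [0,3,-3,2]
  r2 -= 0·r0 → [0,3,-4,3]
  r3 -= 2·r0 → [0,3,-2,-1]
  r2 -= 1·r1 → [0,0,-1,1]
  r3 -= 1·r1 → [0,0,1,-3]
  r3 -= -1·r2 → [0,0,0,-2]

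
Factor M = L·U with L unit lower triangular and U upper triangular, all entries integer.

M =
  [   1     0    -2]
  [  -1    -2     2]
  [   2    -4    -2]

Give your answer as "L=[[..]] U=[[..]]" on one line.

L=[[1,0,0],[-1,1,0],[2,2,1]] U=[[1,0,-2],[0,-2,0],[0,0,2]]

  r1 -= -1·r0 → [0,-2,0]
  r2 -= 2·r0 → [0,-4,2]
  r2 -= 2·r1 → [0,0,2]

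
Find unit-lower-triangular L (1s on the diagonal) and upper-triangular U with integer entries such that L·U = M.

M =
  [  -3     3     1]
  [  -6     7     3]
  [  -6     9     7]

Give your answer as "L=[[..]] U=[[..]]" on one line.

  R1 -= 2·R0 → [0,1,1]
  R2 -= 2·R0 → [0,3,5]
  R2 -= 3·R1 → [0,0,2]

L=[[1,0,0],[2,1,0],[2,3,1]] U=[[-3,3,1],[0,1,1],[0,0,2]]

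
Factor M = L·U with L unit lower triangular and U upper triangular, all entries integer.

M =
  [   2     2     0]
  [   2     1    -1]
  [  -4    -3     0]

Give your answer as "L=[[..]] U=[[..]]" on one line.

  r1 -= 1·r0 → [0,-1,-1]
  r2 -= -2·r0 → [0,1,0]
  r2 -= -1·r1 → [0,0,-1]

L=[[1,0,0],[1,1,0],[-2,-1,1]] U=[[2,2,0],[0,-1,-1],[0,0,-1]]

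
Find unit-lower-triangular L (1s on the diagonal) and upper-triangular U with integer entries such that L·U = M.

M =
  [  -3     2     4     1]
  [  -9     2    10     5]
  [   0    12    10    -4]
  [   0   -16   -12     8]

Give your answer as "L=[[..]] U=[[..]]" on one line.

L=[[1,0,0,0],[3,1,0,0],[0,-3,1,0],[0,4,-1,1]] U=[[-3,2,4,1],[0,-4,-2,2],[0,0,4,2],[0,0,0,2]]

  r1 -= 3·r0 → [0,-4,-2,2]
  r2 -= 0·r0 → [0,12,10,-4]
  r3 -= 0·r0 → [0,-16,-12,8]
  r2 -= -3·r1 → [0,0,4,2]
  r3 -= 4·r1 → [0,0,-4,0]
  r3 -= -1·r2 → [0,0,0,2]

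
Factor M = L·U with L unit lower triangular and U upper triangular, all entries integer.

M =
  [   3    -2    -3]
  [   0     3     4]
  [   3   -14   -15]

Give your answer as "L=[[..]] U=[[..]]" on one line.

L=[[1,0,0],[0,1,0],[1,-4,1]] U=[[3,-2,-3],[0,3,4],[0,0,4]]

  r1 -= 0·r0 → [0,3,4]
  r2 -= 1·r0 → [0,-12,-12]
  r2 -= -4·r1 → [0,0,4]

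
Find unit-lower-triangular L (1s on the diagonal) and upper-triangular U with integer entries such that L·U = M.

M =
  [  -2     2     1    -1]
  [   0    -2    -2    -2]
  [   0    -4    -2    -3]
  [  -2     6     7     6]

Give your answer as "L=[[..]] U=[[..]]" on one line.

L=[[1,0,0,0],[0,1,0,0],[0,2,1,0],[1,-2,1,1]] U=[[-2,2,1,-1],[0,-2,-2,-2],[0,0,2,1],[0,0,0,2]]

  row1 -= 0·row0 → [0,-2,-2,-2]
  row2 -= 0·row0 → [0,-4,-2,-3]
  row3 -= 1·row0 → [0,4,6,7]
  row2 -= 2·row1 → [0,0,2,1]
  row3 -= -2·row1 → [0,0,2,3]
  row3 -= 1·row2 → [0,0,0,2]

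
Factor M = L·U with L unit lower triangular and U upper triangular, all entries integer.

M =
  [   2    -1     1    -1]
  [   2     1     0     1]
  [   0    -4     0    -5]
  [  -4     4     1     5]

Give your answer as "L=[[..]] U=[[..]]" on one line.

  R1 -= 1·R0 → [0,2,-1,2]
  R2 -= 0·R0 → [0,-4,0,-5]
  R3 -= -2·R0 → [0,2,3,3]
  R2 -= -2·R1 → [0,0,-2,-1]
  R3 -= 1·R1 → [0,0,4,1]
  R3 -= -2·R2 → [0,0,0,-1]

L=[[1,0,0,0],[1,1,0,0],[0,-2,1,0],[-2,1,-2,1]] U=[[2,-1,1,-1],[0,2,-1,2],[0,0,-2,-1],[0,0,0,-1]]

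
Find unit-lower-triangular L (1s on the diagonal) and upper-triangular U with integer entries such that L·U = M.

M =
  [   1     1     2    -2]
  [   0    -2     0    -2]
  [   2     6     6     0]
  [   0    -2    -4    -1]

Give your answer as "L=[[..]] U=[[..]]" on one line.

  row1 -= 0·row0 → [0,-2,0,-2]
  row2 -= 2·row0 → [0,4,2,4]
  row3 -= 0·row0 → [0,-2,-4,-1]
  row2 -= -2·row1 → [0,0,2,0]
  row3 -= 1·row1 → [0,0,-4,1]
  row3 -= -2·row2 → [0,0,0,1]

L=[[1,0,0,0],[0,1,0,0],[2,-2,1,0],[0,1,-2,1]] U=[[1,1,2,-2],[0,-2,0,-2],[0,0,2,0],[0,0,0,1]]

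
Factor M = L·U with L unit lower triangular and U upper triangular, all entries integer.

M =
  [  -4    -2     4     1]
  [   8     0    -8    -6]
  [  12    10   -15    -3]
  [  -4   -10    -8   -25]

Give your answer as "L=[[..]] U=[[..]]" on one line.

L=[[1,0,0,0],[-2,1,0,0],[-3,-1,1,0],[1,2,4,1]] U=[[-4,-2,4,1],[0,-4,0,-4],[0,0,-3,-4],[0,0,0,-2]]

  R1 -= -2·R0 → [0,-4,0,-4]
  R2 -= -3·R0 → [0,4,-3,0]
  R3 -= 1·R0 → [0,-8,-12,-26]
  R2 -= -1·R1 → [0,0,-3,-4]
  R3 -= 2·R1 → [0,0,-12,-18]
  R3 -= 4·R2 → [0,0,0,-2]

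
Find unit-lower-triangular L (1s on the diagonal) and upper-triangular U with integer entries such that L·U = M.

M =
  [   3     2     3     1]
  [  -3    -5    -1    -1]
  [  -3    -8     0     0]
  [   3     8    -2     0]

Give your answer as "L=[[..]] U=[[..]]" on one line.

L=[[1,0,0,0],[-1,1,0,0],[-1,2,1,0],[1,-2,1,1]] U=[[3,2,3,1],[0,-3,2,0],[0,0,-1,1],[0,0,0,-2]]

  r1 -= -1·r0 → [0,-3,2,0]
  r2 -= -1·r0 → [0,-6,3,1]
  r3 -= 1·r0 → [0,6,-5,-1]
  r2 -= 2·r1 → [0,0,-1,1]
  r3 -= -2·r1 → [0,0,-1,-1]
  r3 -= 1·r2 → [0,0,0,-2]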